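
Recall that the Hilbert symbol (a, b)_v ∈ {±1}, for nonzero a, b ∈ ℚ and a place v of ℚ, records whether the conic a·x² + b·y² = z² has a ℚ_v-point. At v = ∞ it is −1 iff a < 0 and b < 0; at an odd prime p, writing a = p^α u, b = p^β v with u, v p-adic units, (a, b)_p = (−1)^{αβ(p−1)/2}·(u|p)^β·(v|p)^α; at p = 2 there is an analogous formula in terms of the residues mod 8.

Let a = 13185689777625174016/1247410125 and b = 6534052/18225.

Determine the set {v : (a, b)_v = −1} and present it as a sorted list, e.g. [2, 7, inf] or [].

Mod squares: a ≡ 14483045, b ≡ 33337. Check v ∈ {∞, 2, 3, 5, 7, 13, 17, 31, 37, 41, 43, 53}.
v=3: a=3^-10·(≡2), b=3^-6·(≡1) mod 3; (2|3)=-1, (1|3)=+1; (−1)^{-10·-6·1}·(-1)^-6·(+1)^-10 = +1.
v=∞: 14483045 > 0 and 33337 > 0  ⇒  (a,b)_∞ = +1.
v=5: a=5^-3·(≡1), b=5^-2·(≡3) mod 5; (1|5)=+1, (3|5)=-1; (−1)^{-3·-2·2}·(+1)^-2·(-1)^-3 = -1.
v=7: a=7^0·(≡6), b=7^2·(≡3) mod 7; (6|7)=-1, (3|7)=-1; (−1)^{0·2·3}·(-1)^2·(-1)^0 = +1.
v=53: a=53^3·(≡39), b=53^1·(≡37) mod 53; (39|53)=-1, (37|53)=+1; (−1)^{3·1·26}·(-1)^1·(+1)^3 = -1.
v=43: a=43^1·(≡29), b=43^0·(≡8) mod 43; (29|43)=-1, (8|43)=-1; (−1)^{1·0·21}·(-1)^0·(-1)^1 = -1.
v=31: a=31^1·(≡10), b=31^0·(≡22) mod 31; (10|31)=+1, (22|31)=-1; (−1)^{1·0·15}·(+1)^0·(-1)^1 = -1.
v=37: a=37^2·(≡15), b=37^1·(≡35) mod 37; (15|37)=-1, (35|37)=-1; (−1)^{2·1·18}·(-1)^1·(-1)^2 = -1.
v=41: a=41^1·(≡34), b=41^0·(≡10) mod 41; (34|41)=-1, (10|41)=+1; (−1)^{1·0·20}·(-1)^0·(+1)^1 = +1.
v=13: a=13^-2·(≡7), b=13^0·(≡8) mod 13; (7|13)=-1, (8|13)=-1; (−1)^{-2·0·6}·(-1)^0·(-1)^-2 = +1.
v=2: v_2(a)=12, v_2(b)=2; units ≡ 5, 1 (mod 8); ε·ε+αω+βω = 0·0+12·0+2·1 ≡ 0  ⇒  (a,b)_2 = +1.
v=17: a=17^2·(≡14), b=17^1·(≡3) mod 17; (14|17)=-1, (3|17)=-1; (−1)^{2·1·8}·(-1)^1·(-1)^2 = -1.
|Ram(14483045, 33337)| = 6, even; anisotropic at {5, 17, 31, 37, 43, 53}.

[5, 17, 31, 37, 43, 53]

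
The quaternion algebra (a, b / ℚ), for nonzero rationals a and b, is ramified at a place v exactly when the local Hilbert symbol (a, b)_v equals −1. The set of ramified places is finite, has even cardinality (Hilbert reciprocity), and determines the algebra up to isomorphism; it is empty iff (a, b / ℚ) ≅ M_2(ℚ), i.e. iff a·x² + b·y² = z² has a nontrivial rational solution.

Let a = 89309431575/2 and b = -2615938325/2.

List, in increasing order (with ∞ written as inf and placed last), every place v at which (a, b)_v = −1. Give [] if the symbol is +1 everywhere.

[3, 43]

Mod squares: a ≡ 1806, b ≡ -10234. Check v ∈ {∞, 2, 3, 5, 7, 11, 13, 17, 43}.
v=17: a=17^2·(≡15), b=17^1·(≡11) mod 17; (15|17)=+1, (11|17)=-1; (−1)^{2·1·8}·(+1)^1·(-1)^2 = +1.
v=3: a=3^5·(≡2), b=3^0·(≡2) mod 3; (2|3)=-1, (2|3)=-1; (−1)^{5·0·1}·(-1)^0·(-1)^5 = -1.
v=43: a=43^1·(≡7), b=43^1·(≡33) mod 43; (7|43)=-1, (33|43)=-1; (−1)^{1·1·21}·(-1)^1·(-1)^1 = -1.
v=13: a=13^2·(≡12), b=13^2·(≡3) mod 13; (12|13)=+1, (3|13)=+1; (−1)^{2·2·6}·(+1)^2·(+1)^2 = +1.
v=∞: 1806 > 0 and -10234 < 0  ⇒  (a,b)_∞ = +1.
v=5: a=5^2·(≡4), b=5^2·(≡1) mod 5; (4|5)=+1, (1|5)=+1; (−1)^{2·2·2}·(+1)^2·(+1)^2 = +1.
v=2: v_2(a)=-1, v_2(b)=-1; units ≡ 7, 3 (mod 8); ε·ε+αω+βω = 1·1+-1·1+-1·0 ≡ 0  ⇒  (a,b)_2 = +1.
v=7: a=7^1·(≡6), b=7^1·(≡2) mod 7; (6|7)=-1, (2|7)=+1; (−1)^{1·1·3}·(-1)^1·(+1)^1 = +1.
v=11: a=11^0·(≡6), b=11^2·(≡10) mod 11; (6|11)=-1, (10|11)=-1; (−1)^{0·2·5}·(-1)^2·(-1)^0 = +1.
(1806, -10234 / ℚ) ramifies at {3, 43}: a division algebra.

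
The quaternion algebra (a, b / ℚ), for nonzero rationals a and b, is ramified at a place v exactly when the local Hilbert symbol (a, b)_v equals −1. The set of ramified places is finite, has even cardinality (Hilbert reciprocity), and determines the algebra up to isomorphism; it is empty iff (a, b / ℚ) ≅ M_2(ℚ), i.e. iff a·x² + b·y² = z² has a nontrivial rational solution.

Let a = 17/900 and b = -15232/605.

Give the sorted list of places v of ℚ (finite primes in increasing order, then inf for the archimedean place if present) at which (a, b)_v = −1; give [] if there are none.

[5, 7]

(a, b) ≡ (17, -1190) mod (ℚ^×)²; places V = {2, 3, 5, 7, 11, 17, ∞}.
(a,b)_5: α=-2, u≡2; β=-1, v≡3 (mod 5); (2|5)=-1, (3|5)=-1; sign (−1)^0·-1^-1·-1^-2 = -1.
(a,b)_2: α=-2, β=7; u≡1, v≡5 (mod 8); ε(u)ε(v)=0·0, αω(v)=-2·1, βω(u)=7·0; sum ≡ 0  ⇒  +1.
(a,b)_3: α=-2, u≡2; β=0, v≡1 (mod 3); (2|3)=-1, (1|3)=+1; sign (−1)^0·-1^0·+1^-2 = +1.
(a,b)_17: α=1, u≡16; β=1, v≡9 (mod 17); (16|17)=+1, (9|17)=+1; sign (−1)^0·+1^1·+1^1 = +1.
(a,b)_∞: sgn(17)=+, sgn(-1190)=−, so +1.
(a,b)_7: α=0, u≡6; β=1, v≡5 (mod 7); (6|7)=-1, (5|7)=-1; sign (−1)^0·-1^1·-1^0 = -1.
(a,b)_11: α=0, u≡8; β=-2, v≡5 (mod 11); (8|11)=-1, (5|11)=+1; sign (−1)^0·-1^-2·+1^0 = +1.
|Ram(17, -1190)| = 2, even; anisotropic at {5, 7}.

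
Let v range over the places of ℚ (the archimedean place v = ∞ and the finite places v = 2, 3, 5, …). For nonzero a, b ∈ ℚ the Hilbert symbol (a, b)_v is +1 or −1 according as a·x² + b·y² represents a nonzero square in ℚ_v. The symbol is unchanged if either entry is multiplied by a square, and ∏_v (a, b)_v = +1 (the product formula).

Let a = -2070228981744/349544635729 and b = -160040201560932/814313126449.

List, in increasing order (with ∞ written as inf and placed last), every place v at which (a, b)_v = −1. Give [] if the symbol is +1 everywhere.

[7, 11, 23, inf]

Mod squares: a ≡ -231, b ≡ -5313. Check v ∈ {∞, 2, 3, 7, 11, 19, 23, 29, 37}.
v=29: a=29^-4·(≡13), b=29^-6·(≡9) mod 29; (13|29)=+1, (9|29)=+1; (−1)^{-4·-6·14}·(+1)^-6·(+1)^-4 = +1.
v=∞: -231 < 0 and -5313 < 0  ⇒  (a,b)_∞ = -1.
v=11: a=11^1·(≡5), b=11^3·(≡3) mod 11; (5|11)=+1, (3|11)=+1; (−1)^{1·3·5}·(+1)^3·(+1)^1 = -1.
v=23: a=23^2·(≡14), b=23^3·(≡7) mod 23; (14|23)=-1, (7|23)=-1; (−1)^{2·3·11}·(-1)^3·(-1)^2 = -1.
v=7: a=7^7·(≡2), b=7^7·(≡4) mod 7; (2|7)=+1, (4|7)=+1; (−1)^{7·7·3}·(+1)^7·(+1)^7 = -1.
v=3: a=3^3·(≡1), b=3^1·(≡2) mod 3; (1|3)=+1, (2|3)=-1; (−1)^{3·1·1}·(+1)^1·(-1)^3 = +1.
v=19: a=19^-2·(≡7), b=19^0·(≡7) mod 19; (7|19)=+1, (7|19)=+1; (−1)^{-2·0·9}·(+1)^0·(+1)^-2 = +1.
v=37: a=37^-2·(≡30), b=37^-2·(≡6) mod 37; (30|37)=+1, (6|37)=-1; (−1)^{-2·-2·18}·(+1)^-2·(-1)^-2 = +1.
v=2: v_2(a)=4, v_2(b)=2; units ≡ 1, 7 (mod 8); ε·ε+αω+βω = 0·1+4·0+2·0 ≡ 0  ⇒  (a,b)_2 = +1.
Ram(-231, -5313) = {7, 11, 23, ∞}; no ℚ_7-point on the conic.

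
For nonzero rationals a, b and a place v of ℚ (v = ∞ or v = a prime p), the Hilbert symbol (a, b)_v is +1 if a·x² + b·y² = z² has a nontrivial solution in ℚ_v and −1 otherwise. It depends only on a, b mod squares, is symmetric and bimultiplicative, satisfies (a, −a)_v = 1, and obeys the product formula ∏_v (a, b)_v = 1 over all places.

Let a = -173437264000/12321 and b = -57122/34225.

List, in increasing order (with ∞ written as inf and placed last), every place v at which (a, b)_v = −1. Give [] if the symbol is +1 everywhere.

[2, 5, 7, inf]

Mod squares: a ≡ -13090, b ≡ -2. Check v ∈ {∞, 2, 3, 5, 7, 11, 13, 17, 37}.
v=∞: -13090 < 0 and -2 < 0  ⇒  (a,b)_∞ = -1.
v=7: a=7^3·(≡3), b=7^0·(≡6) mod 7; (3|7)=-1, (6|7)=-1; (−1)^{3·0·3}·(-1)^0·(-1)^3 = -1.
v=13: a=13^2·(≡1), b=13^4·(≡7) mod 13; (1|13)=+1, (7|13)=-1; (−1)^{2·4·6}·(+1)^4·(-1)^2 = +1.
v=11: a=11^1·(≡9), b=11^0·(≡3) mod 11; (9|11)=+1, (3|11)=+1; (−1)^{1·0·5}·(+1)^0·(+1)^1 = +1.
v=3: a=3^-2·(≡2), b=3^0·(≡1) mod 3; (2|3)=-1, (1|3)=+1; (−1)^{-2·0·1}·(-1)^0·(+1)^-2 = +1.
v=17: a=17^1·(≡5), b=17^0·(≡8) mod 17; (5|17)=-1, (8|17)=+1; (−1)^{1·0·8}·(-1)^0·(+1)^1 = +1.
v=37: a=37^-2·(≡18), b=37^-2·(≡18) mod 37; (18|37)=-1, (18|37)=-1; (−1)^{-2·-2·18}·(-1)^-2·(-1)^-2 = +1.
v=2: v_2(a)=7, v_2(b)=1; units ≡ 7, 7 (mod 8); ε·ε+αω+βω = 1·1+7·0+1·0 ≡ 1  ⇒  (a,b)_2 = -1.
v=5: a=5^3·(≡3), b=5^-2·(≡2) mod 5; (3|5)=-1, (2|5)=-1; (−1)^{3·-2·2}·(-1)^-2·(-1)^3 = -1.
|Ram(-13090, -2)| = 4, even; anisotropic at {2, 5, 7, ∞}.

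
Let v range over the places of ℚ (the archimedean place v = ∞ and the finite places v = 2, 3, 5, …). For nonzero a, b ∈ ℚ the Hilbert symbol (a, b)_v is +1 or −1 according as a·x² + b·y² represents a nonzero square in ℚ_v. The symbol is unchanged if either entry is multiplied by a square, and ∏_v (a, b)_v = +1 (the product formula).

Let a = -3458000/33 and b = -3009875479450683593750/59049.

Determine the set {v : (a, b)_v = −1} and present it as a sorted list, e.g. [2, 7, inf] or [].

Mod squares: a ≡ -285285, b ≡ -14630. Check v ∈ {∞, 2, 3, 5, 7, 11, 13, 19, 29}.
v=19: a=19^1·(≡15), b=19^1·(≡7) mod 19; (15|19)=-1, (7|19)=+1; (−1)^{1·1·9}·(-1)^1·(+1)^1 = +1.
v=5: a=5^3·(≡2), b=5^13·(≡1) mod 5; (2|5)=-1, (1|5)=+1; (−1)^{3·13·2}·(-1)^13·(+1)^3 = -1.
v=2: v_2(a)=4, v_2(b)=1; units ≡ 3, 5 (mod 8); ε·ε+αω+βω = 1·0+4·1+1·1 ≡ 1  ⇒  (a,b)_2 = -1.
v=7: a=7^1·(≡5), b=7^3·(≡5) mod 7; (5|7)=-1, (5|7)=-1; (−1)^{1·3·3}·(-1)^3·(-1)^1 = -1.
v=13: a=13^1·(≡12), b=13^2·(≡11) mod 13; (12|13)=+1, (11|13)=-1; (−1)^{1·2·6}·(+1)^2·(-1)^1 = -1.
v=3: a=3^-1·(≡2), b=3^-10·(≡1) mod 3; (2|3)=-1, (1|3)=+1; (−1)^{-1·-10·1}·(-1)^-10·(+1)^-1 = +1.
v=∞: -285285 < 0 and -14630 < 0  ⇒  (a,b)_∞ = -1.
v=11: a=11^-1·(≡5), b=11^3·(≡3) mod 11; (5|11)=+1, (3|11)=+1; (−1)^{-1·3·5}·(+1)^3·(+1)^-1 = -1.
v=29: a=29^0·(≡19), b=29^2·(≡27) mod 29; (19|29)=-1, (27|29)=-1; (−1)^{0·2·14}·(-1)^2·(-1)^0 = +1.
(-285285, -14630 / ℚ) ramifies at {2, 5, 7, 11, 13, ∞}: a division algebra.

[2, 5, 7, 11, 13, inf]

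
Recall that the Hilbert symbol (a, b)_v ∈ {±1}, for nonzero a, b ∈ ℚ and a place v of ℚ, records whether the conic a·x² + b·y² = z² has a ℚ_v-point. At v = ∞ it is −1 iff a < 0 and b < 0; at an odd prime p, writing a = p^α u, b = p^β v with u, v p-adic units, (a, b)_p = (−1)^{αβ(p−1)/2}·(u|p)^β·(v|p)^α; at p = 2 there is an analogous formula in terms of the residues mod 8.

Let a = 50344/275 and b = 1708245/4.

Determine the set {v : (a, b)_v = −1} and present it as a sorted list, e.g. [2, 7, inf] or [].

(a, b) ≡ (138446, 189805) mod (ℚ^×)²; places V = {2, 3, 5, 7, 11, 17, 29, 31, ∞}.
(a,b)_29: α=1, u≡8; β=1, v≡16 (mod 29); (8|29)=-1, (16|29)=+1; sign (−1)^0·-1^1·+1^1 = -1.
(a,b)_2: α=3, β=-2; u≡7, v≡5 (mod 8); ε(u)ε(v)=1·0, αω(v)=3·1, βω(u)=-2·0; sum ≡ 1  ⇒  -1.
(a,b)_7: α=1, u≡5; β=1, v≡2 (mod 7); (5|7)=-1, (2|7)=+1; sign (−1)^1·-1^1·+1^1 = +1.
(a,b)_∞: sgn(138446)=+, sgn(189805)=+, so +1.
(a,b)_11: α=-1, u≡10; β=1, v≡2 (mod 11); (10|11)=-1, (2|11)=-1; sign (−1)^1·-1^1·-1^-1 = -1.
(a,b)_5: α=-2, u≡4; β=1, v≡1 (mod 5); (4|5)=+1, (1|5)=+1; sign (−1)^0·+1^1·+1^-2 = +1.
(a,b)_3: α=0, u≡2; β=2, v≡1 (mod 3); (2|3)=-1, (1|3)=+1; sign (−1)^0·-1^2·+1^0 = +1.
(a,b)_17: α=0, u≡8; β=1, v≡8 (mod 17); (8|17)=+1, (8|17)=+1; sign (−1)^0·+1^1·+1^0 = +1.
(a,b)_31: α=1, u≡28; β=0, v≡13 (mod 31); (28|31)=+1, (13|31)=-1; sign (−1)^0·+1^0·-1^1 = -1.
(138446, 189805 / ℚ) ramifies at {2, 11, 29, 31}: a division algebra.

[2, 11, 29, 31]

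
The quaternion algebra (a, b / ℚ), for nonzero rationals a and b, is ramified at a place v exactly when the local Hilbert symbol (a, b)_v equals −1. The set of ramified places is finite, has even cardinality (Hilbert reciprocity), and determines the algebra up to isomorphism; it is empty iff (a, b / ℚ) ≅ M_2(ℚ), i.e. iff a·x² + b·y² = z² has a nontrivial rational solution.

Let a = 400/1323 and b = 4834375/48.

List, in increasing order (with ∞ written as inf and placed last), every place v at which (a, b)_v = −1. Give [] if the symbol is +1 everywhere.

[3, 5, 7, 17]

(a, b) ≡ (3, 23205) mod (ℚ^×)²; places V = {2, 3, 5, 7, 13, 17, ∞}.
(a,b)_17: α=0, u≡14; β=1, v≡6 (mod 17); (14|17)=-1, (6|17)=-1; sign (−1)^0·-1^1·-1^0 = -1.
(a,b)_2: α=4, β=-4; u≡3, v≡5 (mod 8); ε(u)ε(v)=1·0, αω(v)=4·1, βω(u)=-4·1; sum ≡ 0  ⇒  +1.
(a,b)_3: α=-3, u≡1; β=-1, v≡1 (mod 3); (1|3)=+1, (1|3)=+1; sign (−1)^1·+1^-1·+1^-3 = -1.
(a,b)_∞: sgn(3)=+, sgn(23205)=+, so +1.
(a,b)_5: α=2, u≡2; β=5, v≡4 (mod 5); (2|5)=-1, (4|5)=+1; sign (−1)^0·-1^5·+1^2 = -1.
(a,b)_7: α=-2, u≡6; β=1, v≡2 (mod 7); (6|7)=-1, (2|7)=+1; sign (−1)^0·-1^1·+1^-2 = -1.
(a,b)_13: α=0, u≡1; β=1, v≡4 (mod 13); (1|13)=+1, (4|13)=+1; sign (−1)^0·+1^1·+1^0 = +1.
(3, 23205 / ℚ) ramifies at {3, 5, 7, 17}: a division algebra.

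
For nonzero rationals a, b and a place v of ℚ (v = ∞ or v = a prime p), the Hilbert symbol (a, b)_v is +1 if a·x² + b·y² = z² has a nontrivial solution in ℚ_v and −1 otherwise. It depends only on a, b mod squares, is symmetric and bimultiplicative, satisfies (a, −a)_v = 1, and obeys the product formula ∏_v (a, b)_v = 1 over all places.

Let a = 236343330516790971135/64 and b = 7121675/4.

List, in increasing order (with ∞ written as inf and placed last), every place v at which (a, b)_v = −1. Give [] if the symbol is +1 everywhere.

[2, 5, 11, 19]

(a, b) ≡ (6815, 284867) mod (ℚ^×)²; places V = {2, 3, 5, 11, 17, 19, 29, 47, ∞}.
(a,b)_17: α=2, u≡4; β=0, v≡13 (mod 17); (4|17)=+1, (13|17)=+1; sign (−1)^0·+1^0·+1^2 = +1.
(a,b)_3: α=4, u≡2; β=0, v≡2 (mod 3); (2|3)=-1, (2|3)=-1; sign (−1)^0·-1^0·-1^4 = +1.
(a,b)_11: α=0, u≡10; β=1, v≡5 (mod 11); (10|11)=-1, (5|11)=+1; sign (−1)^0·-1^1·+1^0 = -1.
(a,b)_29: α=3, u≡18; β=1, v≡8 (mod 29); (18|29)=-1, (8|29)=-1; sign (−1)^0·-1^1·-1^3 = +1.
(a,b)_19: α=2, u≡15; β=1, v≡3 (mod 19); (15|19)=-1, (3|19)=-1; sign (−1)^0·-1^1·-1^2 = -1.
(a,b)_5: α=1, u≡3; β=2, v≡3 (mod 5); (3|5)=-1, (3|5)=-1; sign (−1)^0·-1^2·-1^1 = -1.
(a,b)_2: α=-6, β=-2; u≡7, v≡3 (mod 8); ε(u)ε(v)=1·1, αω(v)=-6·1, βω(u)=-2·0; sum ≡ 1  ⇒  -1.
(a,b)_47: α=5, u≡17; β=1, v≡11 (mod 47); (17|47)=+1, (11|47)=-1; sign (−1)^1·+1^1·-1^5 = +1.
(a,b)_∞: sgn(6815)=+, sgn(284867)=+, so +1.
(6815, 284867 / ℚ) ramifies at {2, 5, 11, 19}: a division algebra.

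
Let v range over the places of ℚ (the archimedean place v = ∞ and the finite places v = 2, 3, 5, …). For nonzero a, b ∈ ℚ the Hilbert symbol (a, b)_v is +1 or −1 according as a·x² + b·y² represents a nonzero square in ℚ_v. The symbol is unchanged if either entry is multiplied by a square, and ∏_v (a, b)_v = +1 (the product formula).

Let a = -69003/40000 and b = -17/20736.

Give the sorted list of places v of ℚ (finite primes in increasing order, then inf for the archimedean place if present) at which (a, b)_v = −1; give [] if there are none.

[41, inf]

(a, b) ≡ (-7667, -17) mod (ℚ^×)²; places V = {2, 3, 5, 11, 17, 41, ∞}.
(a,b)_5: α=-4, u≡3; β=0, v≡3 (mod 5); (3|5)=-1, (3|5)=-1; sign (−1)^0·-1^0·-1^-4 = +1.
(a,b)_3: α=2, u≡1; β=-4, v≡1 (mod 3); (1|3)=+1, (1|3)=+1; sign (−1)^0·+1^-4·+1^2 = +1.
(a,b)_∞: sgn(-7667)=−, sgn(-17)=−, so -1.
(a,b)_2: α=-6, β=-8; u≡5, v≡7 (mod 8); ε(u)ε(v)=0·1, αω(v)=-6·0, βω(u)=-8·1; sum ≡ 0  ⇒  +1.
(a,b)_17: α=1, u≡13; β=1, v≡13 (mod 17); (13|17)=+1, (13|17)=+1; sign (−1)^0·+1^1·+1^1 = +1.
(a,b)_11: α=1, u≡2; β=0, v≡5 (mod 11); (2|11)=-1, (5|11)=+1; sign (−1)^0·-1^0·+1^1 = +1.
(a,b)_41: α=1, u≡36; β=0, v≡14 (mod 41); (36|41)=+1, (14|41)=-1; sign (−1)^0·+1^0·-1^1 = -1.
Ram(-7667, -17) = {41, ∞}; no ℚ_41-point on the conic.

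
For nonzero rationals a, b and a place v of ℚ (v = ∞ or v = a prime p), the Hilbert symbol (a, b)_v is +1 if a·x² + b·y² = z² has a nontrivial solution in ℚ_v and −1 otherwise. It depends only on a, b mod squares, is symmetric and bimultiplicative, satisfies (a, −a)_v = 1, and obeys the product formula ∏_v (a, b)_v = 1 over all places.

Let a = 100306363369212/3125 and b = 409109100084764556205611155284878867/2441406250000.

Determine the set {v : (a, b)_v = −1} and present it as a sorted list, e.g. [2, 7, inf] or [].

[2, 5]

(a, b) ≡ (715, 30107) mod (ℚ^×)²; places V = {2, 3, 5, 7, 11, 13, 17, 23, ∞}.
(a,b)_∞: sgn(715)=+, sgn(30107)=+, so +1.
(a,b)_7: α=2, u≡4; β=9, v≡3 (mod 7); (4|7)=+1, (3|7)=-1; sign (−1)^0·+1^9·-1^2 = +1.
(a,b)_11: α=1, u≡10; β=3, v≡3 (mod 11); (10|11)=-1, (3|11)=+1; sign (−1)^1·-1^3·+1^1 = +1.
(a,b)_5: α=-5, u≡2; β=-16, v≡2 (mod 5); (2|5)=-1, (2|5)=-1; sign (−1)^0·-1^-16·-1^-5 = -1.
(a,b)_23: α=2, u≡12; β=5, v≡17 (mod 23); (12|23)=+1, (17|23)=-1; sign (−1)^0·+1^5·-1^2 = +1.
(a,b)_17: α=4, u≡15; β=9, v≡12 (mod 17); (15|17)=+1, (12|17)=-1; sign (−1)^0·+1^9·-1^4 = +1.
(a,b)_13: α=1, u≡12; β=2, v≡9 (mod 13); (12|13)=+1, (9|13)=+1; sign (−1)^0·+1^2·+1^1 = +1.
(a,b)_2: α=2, β=-4; u≡3, v≡3 (mod 8); ε(u)ε(v)=1·1, αω(v)=2·1, βω(u)=-4·1; sum ≡ 1  ⇒  -1.
(a,b)_3: α=4, u≡1; β=10, v≡2 (mod 3); (1|3)=+1, (2|3)=-1; sign (−1)^0·+1^10·-1^4 = +1.
|Ram(715, 30107)| = 2, even; anisotropic at {2, 5}.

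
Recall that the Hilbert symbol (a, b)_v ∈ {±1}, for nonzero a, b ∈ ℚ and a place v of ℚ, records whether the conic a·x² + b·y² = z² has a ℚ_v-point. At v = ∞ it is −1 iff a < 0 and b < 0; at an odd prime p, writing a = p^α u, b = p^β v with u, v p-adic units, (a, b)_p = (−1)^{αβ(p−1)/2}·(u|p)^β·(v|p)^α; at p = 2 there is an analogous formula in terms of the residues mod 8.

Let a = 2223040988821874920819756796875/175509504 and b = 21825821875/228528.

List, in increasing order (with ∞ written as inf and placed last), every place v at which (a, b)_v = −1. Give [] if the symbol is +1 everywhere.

(a, b) ≡ (715, 2145) mod (ℚ^×)²; places V = {2, 3, 5, 11, 13, 17, 23, ∞}.
(a,b)_17: α=10, u≡9; β=2, v≡10 (mod 17); (9|17)=+1, (10|17)=-1; sign (−1)^0·+1^2·-1^10 = +1.
(a,b)_∞: sgn(715)=+, sgn(2145)=+, so +1.
(a,b)_2: α=-12, β=-4; u≡3, v≡1 (mod 8); ε(u)ε(v)=1·0, αω(v)=-12·0, βω(u)=-4·1; sum ≡ 0  ⇒  +1.
(a,b)_5: α=7, u≡3; β=5, v≡1 (mod 5); (3|5)=-1, (1|5)=+1; sign (−1)^0·-1^5·+1^7 = -1.
(a,b)_23: α=-2, u≡9; β=-2, v≡13 (mod 23); (9|23)=+1, (13|23)=+1; sign (−1)^0·+1^-2·+1^-2 = +1.
(a,b)_11: α=3, u≡8; β=1, v≡8 (mod 11); (8|11)=-1, (8|11)=-1; sign (−1)^1·-1^1·-1^3 = -1.
(a,b)_3: α=-4, u≡1; β=-3, v≡1 (mod 3); (1|3)=+1, (1|3)=+1; sign (−1)^0·+1^-3·+1^-4 = +1.
(a,b)_13: α=9, u≡9; β=3, v≡9 (mod 13); (9|13)=+1, (9|13)=+1; sign (−1)^0·+1^3·+1^9 = +1.
(715, 2145 / ℚ) ramifies at {5, 11}: a division algebra.

[5, 11]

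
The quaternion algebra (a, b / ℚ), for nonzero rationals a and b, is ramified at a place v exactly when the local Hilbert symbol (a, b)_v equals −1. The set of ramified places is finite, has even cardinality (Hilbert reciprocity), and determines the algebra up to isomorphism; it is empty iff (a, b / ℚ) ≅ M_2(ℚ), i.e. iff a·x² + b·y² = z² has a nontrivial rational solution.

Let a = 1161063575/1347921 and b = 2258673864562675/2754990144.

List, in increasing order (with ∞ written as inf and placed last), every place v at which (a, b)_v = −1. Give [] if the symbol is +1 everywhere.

(a, b) ≡ (23, 667) mod (ℚ^×)²; places V = {2, 3, 5, 7, 23, 29, 37, 43, ∞}.
(a,b)_∞: sgn(23)=+, sgn(667)=+, so +1.
(a,b)_2: α=0, β=-6; u≡7, v≡3 (mod 8); ε(u)ε(v)=1·1, αω(v)=0·1, βω(u)=-6·0; sum ≡ 1  ⇒  -1.
(a,b)_29: α=2, u≡1; β=3, v≡1 (mod 29); (1|29)=+1, (1|29)=+1; sign (−1)^0·+1^3·+1^2 = +1.
(a,b)_5: α=2, u≡3; β=2, v≡3 (mod 5); (3|5)=-1, (3|5)=-1; sign (−1)^0·-1^2·-1^2 = +1.
(a,b)_23: α=1, u≡16; β=1, v≡9 (mod 23); (16|23)=+1, (9|23)=+1; sign (−1)^1·+1^1·+1^1 = -1.
(a,b)_43: α=-2, u≡11; β=0, v≡5 (mod 43); (11|43)=+1, (5|43)=-1; sign (−1)^0·+1^0·-1^-2 = +1.
(a,b)_37: α=0, u≡29; β=2, v≡4 (mod 37); (29|37)=-1, (4|37)=+1; sign (−1)^0·-1^2·+1^0 = +1.
(a,b)_3: α=-6, u≡2; β=-16, v≡1 (mod 3); (2|3)=-1, (1|3)=+1; sign (−1)^0·-1^-16·+1^-6 = +1.
(a,b)_7: α=4, u≡1; β=6, v≡1 (mod 7); (1|7)=+1, (1|7)=+1; sign (−1)^0·+1^6·+1^4 = +1.
Ram(23, 667) = {2, 23}; no ℚ_2-point on the conic.

[2, 23]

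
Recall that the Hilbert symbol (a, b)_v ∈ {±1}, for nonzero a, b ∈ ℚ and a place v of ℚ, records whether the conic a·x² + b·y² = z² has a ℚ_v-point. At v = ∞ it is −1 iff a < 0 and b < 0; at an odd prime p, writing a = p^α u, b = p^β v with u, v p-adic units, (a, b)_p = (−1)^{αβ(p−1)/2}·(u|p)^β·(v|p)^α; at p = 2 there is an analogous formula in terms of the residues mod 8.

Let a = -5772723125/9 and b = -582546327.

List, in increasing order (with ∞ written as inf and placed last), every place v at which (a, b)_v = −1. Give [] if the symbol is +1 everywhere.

(a, b) ≡ (-54653, -582546327) mod (ℚ^×)²; places V = {2, 3, 5, 11, 13, 17, 19, 31, 41, 43, ∞}.
(a,b)_2: α=0, β=0; u≡3, v≡1 (mod 8); ε(u)ε(v)=1·0, αω(v)=0·0, βω(u)=0·1; sum ≡ 0  ⇒  +1.
(a,b)_∞: sgn(-54653)=−, sgn(-582546327)=−, so -1.
(a,b)_13: α=2, u≡10; β=0, v≡1 (mod 13); (10|13)=+1, (1|13)=+1; sign (−1)^0·+1^0·+1^2 = +1.
(a,b)_19: α=0, u≡15; β=1, v≡5 (mod 19); (15|19)=-1, (5|19)=+1; sign (−1)^0·-1^1·+1^0 = -1.
(a,b)_11: α=0, u≡2; β=1, v≡6 (mod 11); (2|11)=-1, (6|11)=-1; sign (−1)^0·-1^1·-1^0 = -1.
(a,b)_31: α=1, u≡7; β=1, v≡11 (mod 31); (7|31)=+1, (11|31)=-1; sign (−1)^1·+1^1·-1^1 = +1.
(a,b)_5: α=4, u≡2; β=0, v≡3 (mod 5); (2|5)=-1, (3|5)=-1; sign (−1)^0·-1^0·-1^4 = +1.
(a,b)_3: α=-2, u≡1; β=1, v≡1 (mod 3); (1|3)=+1, (1|3)=+1; sign (−1)^0·+1^1·+1^-2 = +1.
(a,b)_43: α=1, u≡12; β=1, v≡34 (mod 43); (12|43)=-1, (34|43)=-1; sign (−1)^1·-1^1·-1^1 = -1.
(a,b)_41: α=1, u≡20; β=1, v≡21 (mod 41); (20|41)=+1, (21|41)=+1; sign (−1)^0·+1^1·+1^1 = +1.
(a,b)_17: α=0, u≡16; β=1, v≡13 (mod 17); (16|17)=+1, (13|17)=+1; sign (−1)^0·+1^1·+1^0 = +1.
Ram(-54653, -582546327) = {11, 19, 43, ∞}; no ℚ_11-point on the conic.

[11, 19, 43, inf]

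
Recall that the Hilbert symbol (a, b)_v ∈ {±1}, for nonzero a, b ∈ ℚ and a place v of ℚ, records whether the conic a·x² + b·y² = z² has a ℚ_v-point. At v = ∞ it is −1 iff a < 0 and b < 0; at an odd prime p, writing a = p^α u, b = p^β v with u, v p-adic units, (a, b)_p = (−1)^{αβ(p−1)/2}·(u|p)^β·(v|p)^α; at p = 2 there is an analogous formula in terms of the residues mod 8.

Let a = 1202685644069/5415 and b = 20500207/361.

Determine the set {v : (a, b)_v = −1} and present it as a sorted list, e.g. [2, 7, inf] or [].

[2, 5, 31, 43]

Mod squares: a ≡ 7538115, b ≡ 121303. Check v ∈ {∞, 2, 3, 5, 7, 13, 17, 19, 29, 31, 43}.
v=2: v_2(a)=0, v_2(b)=0; units ≡ 3, 7 (mod 8); ε·ε+αω+βω = 1·1+0·0+0·1 ≡ 1  ⇒  (a,b)_2 = -1.
v=19: a=19^-2·(≡11), b=19^-2·(≡5) mod 19; (11|19)=+1, (5|19)=+1; (−1)^{-2·-2·9}·(+1)^-2·(+1)^-2 = +1.
v=∞: 7538115 > 0 and 121303 > 0  ⇒  (a,b)_∞ = +1.
v=13: a=13^3·(≡12), b=13^3·(≡1) mod 13; (12|13)=+1, (1|13)=+1; (−1)^{3·3·6}·(+1)^3·(+1)^3 = +1.
v=5: a=5^-1·(≡3), b=5^0·(≡2) mod 5; (3|5)=-1, (2|5)=-1; (−1)^{-1·0·2}·(-1)^0·(-1)^-1 = -1.
v=17: a=17^2·(≡16), b=17^0·(≡15) mod 17; (16|17)=+1, (15|17)=+1; (−1)^{2·0·8}·(+1)^0·(+1)^2 = +1.
v=43: a=43^1·(≡3), b=43^1·(≡3) mod 43; (3|43)=-1, (3|43)=-1; (−1)^{1·1·21}·(-1)^1·(-1)^1 = -1.
v=29: a=29^1·(≡3), b=29^0·(≡6) mod 29; (3|29)=-1, (6|29)=+1; (−1)^{1·0·14}·(-1)^0·(+1)^1 = +1.
v=7: a=7^2·(≡2), b=7^1·(≡1) mod 7; (2|7)=+1, (1|7)=+1; (−1)^{2·1·3}·(+1)^1·(+1)^2 = +1.
v=3: a=3^-1·(≡1), b=3^0·(≡1) mod 3; (1|3)=+1, (1|3)=+1; (−1)^{-1·0·1}·(+1)^0·(+1)^-1 = +1.
v=31: a=31^1·(≡8), b=31^1·(≡8) mod 31; (8|31)=+1, (8|31)=+1; (−1)^{1·1·15}·(+1)^1·(+1)^1 = -1.
|Ram(7538115, 121303)| = 4, even; anisotropic at {2, 5, 31, 43}.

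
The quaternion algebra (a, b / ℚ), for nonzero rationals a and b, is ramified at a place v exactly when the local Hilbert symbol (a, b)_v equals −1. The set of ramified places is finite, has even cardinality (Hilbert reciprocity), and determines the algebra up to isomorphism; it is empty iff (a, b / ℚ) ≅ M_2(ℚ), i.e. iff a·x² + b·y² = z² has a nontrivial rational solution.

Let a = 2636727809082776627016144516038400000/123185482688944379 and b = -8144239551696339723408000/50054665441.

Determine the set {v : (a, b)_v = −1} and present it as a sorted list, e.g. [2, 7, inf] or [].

[2, 3, 5, 7, 11, 37]

(a, b) ≡ (43890, -7770) mod (ℚ^×)²; places V = {2, 3, 5, 7, 11, 19, 29, 37, 43, ∞}.
(a,b)_∞: sgn(43890)=+, sgn(-7770)=−, so +1.
(a,b)_43: α=-6, u≡39; β=-4, v≡13 (mod 43); (39|43)=-1, (13|43)=+1; sign (−1)^0·-1^-4·+1^-6 = +1.
(a,b)_7: α=1, u≡3; β=1, v≡5 (mod 7); (3|7)=-1, (5|7)=-1; sign (−1)^1·-1^1·-1^1 = -1.
(a,b)_3: α=1, u≡2; β=1, v≡2 (mod 3); (2|3)=-1, (2|3)=-1; sign (−1)^1·-1^1·-1^1 = -1.
(a,b)_29: α=6, u≡22; β=4, v≡26 (mod 29); (22|29)=+1, (26|29)=-1; sign (−1)^0·+1^4·-1^6 = +1.
(a,b)_37: α=10, u≡17; β=7, v≡27 (mod 37); (17|37)=-1, (27|37)=+1; sign (−1)^0·-1^7·+1^10 = -1.
(a,b)_2: α=11, β=7; u≡1, v≡3 (mod 8); ε(u)ε(v)=0·1, αω(v)=11·1, βω(u)=7·0; sum ≡ 1  ⇒  -1.
(a,b)_11: α=-7, u≡7; β=-4, v≡7 (mod 11); (7|11)=-1, (7|11)=-1; sign (−1)^0·-1^-4·-1^-7 = -1.
(a,b)_19: α=3, u≡6; β=2, v≡11 (mod 19); (6|19)=+1, (11|19)=+1; sign (−1)^0·+1^2·+1^3 = +1.
(a,b)_5: α=5, u≡2; β=3, v≡1 (mod 5); (2|5)=-1, (1|5)=+1; sign (−1)^0·-1^3·+1^5 = -1.
Ram(43890, -7770) = {2, 3, 5, 7, 11, 37}; no ℚ_2-point on the conic.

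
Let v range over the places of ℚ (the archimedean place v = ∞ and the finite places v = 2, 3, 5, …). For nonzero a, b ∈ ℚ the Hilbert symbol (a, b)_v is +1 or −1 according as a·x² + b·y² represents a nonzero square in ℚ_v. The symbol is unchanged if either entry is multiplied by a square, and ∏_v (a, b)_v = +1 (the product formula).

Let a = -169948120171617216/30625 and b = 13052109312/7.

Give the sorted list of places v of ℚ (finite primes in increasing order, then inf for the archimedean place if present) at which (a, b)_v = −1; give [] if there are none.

[7, 17]

(a, b) ≡ (-2431, 14) mod (ℚ^×)²; places V = {2, 3, 5, 7, 11, 13, 17, 23, ∞}.
(a,b)_7: α=-2, u≡6; β=-1, v≡4 (mod 7); (6|7)=-1, (4|7)=+1; sign (−1)^0·-1^-1·+1^-2 = -1.
(a,b)_23: α=2, u≡20; β=0, v≡15 (mod 23); (20|23)=-1, (15|23)=-1; sign (−1)^0·-1^0·-1^2 = +1.
(a,b)_3: α=10, u≡2; β=6, v≡2 (mod 3); (2|3)=-1, (2|3)=-1; sign (−1)^0·-1^6·-1^10 = +1.
(a,b)_∞: sgn(-2431)=−, sgn(14)=+, so +1.
(a,b)_2: α=6, β=9; u≡1, v≡7 (mod 8); ε(u)ε(v)=0·1, αω(v)=6·0, βω(u)=9·0; sum ≡ 0  ⇒  +1.
(a,b)_13: α=1, u≡6; β=0, v≡3 (mod 13); (6|13)=-1, (3|13)=+1; sign (−1)^0·-1^0·+1^1 = +1.
(a,b)_17: α=3, u≡10; β=2, v≡11 (mod 17); (10|17)=-1, (11|17)=-1; sign (−1)^0·-1^2·-1^3 = -1.
(a,b)_5: α=-4, u≡1; β=0, v≡1 (mod 5); (1|5)=+1, (1|5)=+1; sign (−1)^0·+1^0·+1^-4 = +1.
(a,b)_11: α=3, u≡6; β=2, v≡3 (mod 11); (6|11)=-1, (3|11)=+1; sign (−1)^0·-1^2·+1^3 = +1.
Ram(-2431, 14) = {7, 17}; no ℚ_7-point on the conic.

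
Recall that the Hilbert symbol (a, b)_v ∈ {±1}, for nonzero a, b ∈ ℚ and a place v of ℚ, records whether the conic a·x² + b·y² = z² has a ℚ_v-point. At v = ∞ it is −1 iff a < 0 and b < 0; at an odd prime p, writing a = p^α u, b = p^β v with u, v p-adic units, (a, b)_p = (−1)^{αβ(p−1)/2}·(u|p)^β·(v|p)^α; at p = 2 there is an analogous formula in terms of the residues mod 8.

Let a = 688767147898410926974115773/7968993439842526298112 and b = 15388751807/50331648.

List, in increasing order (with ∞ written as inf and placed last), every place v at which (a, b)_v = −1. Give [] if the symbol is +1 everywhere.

[11, 37]

Mod squares: a ≡ 39, b ≡ 1221. Check v ∈ {∞, 2, 3, 11, 13, 37, 43}.
v=3: a=3^-3·(≡1), b=3^-1·(≡2) mod 3; (1|3)=+1, (2|3)=-1; (−1)^{-3·-1·1}·(+1)^-1·(-1)^-3 = +1.
v=2: v_2(a)=-68, v_2(b)=-24; units ≡ 7, 5 (mod 8); ε·ε+αω+βω = 1·0+-68·1+-24·0 ≡ 0  ⇒  (a,b)_2 = +1.
v=∞: 39 > 0 and 1221 > 0  ⇒  (a,b)_∞ = +1.
v=43: a=43^6·(≡27), b=43^2·(≡23) mod 43; (27|43)=-1, (23|43)=+1; (−1)^{6·2·21}·(-1)^2·(+1)^6 = +1.
v=11: a=11^8·(≡7), b=11^3·(≡4) mod 11; (7|11)=-1, (4|11)=+1; (−1)^{8·3·5}·(-1)^3·(+1)^8 = -1.
v=37: a=37^2·(≡5), b=37^1·(≡34) mod 37; (5|37)=-1, (34|37)=+1; (−1)^{2·1·18}·(-1)^1·(+1)^2 = -1.
v=13: a=13^5·(≡4), b=13^2·(≡3) mod 13; (4|13)=+1, (3|13)=+1; (−1)^{5·2·6}·(+1)^2·(+1)^5 = +1.
(39, 1221 / ℚ) ramifies at {11, 37}: a division algebra.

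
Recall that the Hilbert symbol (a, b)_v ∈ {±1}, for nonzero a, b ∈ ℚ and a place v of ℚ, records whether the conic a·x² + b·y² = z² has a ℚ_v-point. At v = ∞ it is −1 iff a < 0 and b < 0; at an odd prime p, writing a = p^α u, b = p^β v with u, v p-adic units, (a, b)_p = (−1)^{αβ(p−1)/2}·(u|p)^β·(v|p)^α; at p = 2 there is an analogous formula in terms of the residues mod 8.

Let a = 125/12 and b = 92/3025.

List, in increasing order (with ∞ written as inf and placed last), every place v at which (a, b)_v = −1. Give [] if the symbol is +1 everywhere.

(a, b) ≡ (15, 23) mod (ℚ^×)²; places V = {2, 3, 5, 11, 23, ∞}.
(a,b)_23: α=0, u≡20; β=1, v≡8 (mod 23); (20|23)=-1, (8|23)=+1; sign (−1)^0·-1^1·+1^0 = -1.
(a,b)_2: α=-2, β=2; u≡7, v≡7 (mod 8); ε(u)ε(v)=1·1, αω(v)=-2·0, βω(u)=2·0; sum ≡ 1  ⇒  -1.
(a,b)_∞: sgn(15)=+, sgn(23)=+, so +1.
(a,b)_5: α=3, u≡3; β=-2, v≡2 (mod 5); (3|5)=-1, (2|5)=-1; sign (−1)^0·-1^-2·-1^3 = -1.
(a,b)_11: α=0, u≡4; β=-2, v≡5 (mod 11); (4|11)=+1, (5|11)=+1; sign (−1)^0·+1^-2·+1^0 = +1.
(a,b)_3: α=-1, u≡2; β=0, v≡2 (mod 3); (2|3)=-1, (2|3)=-1; sign (−1)^0·-1^0·-1^-1 = -1.
(15, 23 / ℚ) ramifies at {2, 3, 5, 23}: a division algebra.

[2, 3, 5, 23]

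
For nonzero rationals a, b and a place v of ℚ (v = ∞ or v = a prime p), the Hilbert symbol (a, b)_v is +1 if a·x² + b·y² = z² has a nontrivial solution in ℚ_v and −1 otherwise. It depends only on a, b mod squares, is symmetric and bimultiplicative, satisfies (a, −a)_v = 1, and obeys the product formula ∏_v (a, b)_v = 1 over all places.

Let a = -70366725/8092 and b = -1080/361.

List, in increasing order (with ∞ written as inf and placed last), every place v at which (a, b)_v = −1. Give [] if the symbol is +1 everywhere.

Mod squares: a ≡ -3003, b ≡ -30. Check v ∈ {∞, 2, 3, 5, 7, 11, 13, 17, 19}.
v=13: a=13^1·(≡4), b=13^0·(≡9) mod 13; (4|13)=+1, (9|13)=+1; (−1)^{1·0·6}·(+1)^0·(+1)^1 = +1.
v=∞: -3003 < 0 and -30 < 0  ⇒  (a,b)_∞ = -1.
v=17: a=17^-2·(≡6), b=17^0·(≡2) mod 17; (6|17)=-1, (2|17)=+1; (−1)^{-2·0·8}·(-1)^0·(+1)^-2 = +1.
v=19: a=19^0·(≡8), b=19^-2·(≡3) mod 19; (8|19)=-1, (3|19)=-1; (−1)^{0·-2·9}·(-1)^-2·(-1)^0 = +1.
v=5: a=5^2·(≡3), b=5^1·(≡4) mod 5; (3|5)=-1, (4|5)=+1; (−1)^{2·1·2}·(-1)^1·(+1)^2 = -1.
v=7: a=7^-1·(≡5), b=7^0·(≡3) mod 7; (5|7)=-1, (3|7)=-1; (−1)^{-1·0·3}·(-1)^0·(-1)^-1 = -1.
v=3: a=3^9·(≡1), b=3^3·(≡2) mod 3; (1|3)=+1, (2|3)=-1; (−1)^{9·3·1}·(+1)^3·(-1)^9 = +1.
v=11: a=11^1·(≡6), b=11^0·(≡1) mod 11; (6|11)=-1, (1|11)=+1; (−1)^{1·0·5}·(-1)^0·(+1)^1 = +1.
v=2: v_2(a)=-2, v_2(b)=3; units ≡ 5, 1 (mod 8); ε·ε+αω+βω = 0·0+-2·0+3·1 ≡ 1  ⇒  (a,b)_2 = -1.
Ram(-3003, -30) = {2, 5, 7, ∞}; no ℚ_2-point on the conic.

[2, 5, 7, inf]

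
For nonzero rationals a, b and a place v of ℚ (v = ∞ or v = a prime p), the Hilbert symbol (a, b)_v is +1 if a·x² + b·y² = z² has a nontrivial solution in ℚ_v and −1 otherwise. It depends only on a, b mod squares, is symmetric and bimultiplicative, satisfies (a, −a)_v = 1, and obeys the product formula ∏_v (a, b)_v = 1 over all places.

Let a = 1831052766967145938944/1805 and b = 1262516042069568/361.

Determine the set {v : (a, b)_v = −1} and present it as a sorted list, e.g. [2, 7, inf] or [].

[3, 5, 7, 31]

(a, b) ≡ (719355, 17) mod (ℚ^×)²; places V = {2, 3, 5, 7, 11, 13, 17, 19, 31, ∞}.
(a,b)_2: α=14, β=6; u≡3, v≡1 (mod 8); ε(u)ε(v)=1·0, αω(v)=14·0, βω(u)=6·1; sum ≡ 0  ⇒  +1.
(a,b)_17: α=1, u≡13; β=1, v≡8 (mod 17); (13|17)=+1, (8|17)=+1; sign (−1)^0·+1^1·+1^1 = +1.
(a,b)_19: α=-2, u≡10; β=-2, v≡11 (mod 19); (10|19)=-1, (11|19)=+1; sign (−1)^0·-1^-2·+1^-2 = +1.
(a,b)_3: α=15, u≡1; β=10, v≡2 (mod 3); (1|3)=+1, (2|3)=-1; sign (−1)^0·+1^10·-1^15 = -1.
(a,b)_11: α=0, u≡2; β=2, v≡8 (mod 11); (2|11)=-1, (8|11)=-1; sign (−1)^0·-1^2·-1^0 = +1.
(a,b)_∞: sgn(719355)=+, sgn(17)=+, so +1.
(a,b)_31: α=3, u≡3; β=2, v≡13 (mod 31); (3|31)=-1, (13|31)=-1; sign (−1)^0·-1^2·-1^3 = -1.
(a,b)_7: α=1, u≡5; β=0, v≡5 (mod 7); (5|7)=-1, (5|7)=-1; sign (−1)^0·-1^0·-1^1 = -1.
(a,b)_5: α=-1, u≡4; β=0, v≡3 (mod 5); (4|5)=+1, (3|5)=-1; sign (−1)^0·+1^0·-1^-1 = -1.
(a,b)_13: α=3, u≡7; β=2, v≡10 (mod 13); (7|13)=-1, (10|13)=+1; sign (−1)^0·-1^2·+1^3 = +1.
(719355, 17 / ℚ) ramifies at {3, 5, 7, 31}: a division algebra.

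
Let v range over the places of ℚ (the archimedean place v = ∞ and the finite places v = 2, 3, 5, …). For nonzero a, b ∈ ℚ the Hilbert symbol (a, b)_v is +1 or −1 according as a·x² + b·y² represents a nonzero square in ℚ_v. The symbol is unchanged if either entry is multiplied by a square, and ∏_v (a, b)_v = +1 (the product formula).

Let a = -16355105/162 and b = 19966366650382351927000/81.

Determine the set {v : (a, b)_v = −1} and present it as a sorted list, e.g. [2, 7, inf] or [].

Mod squares: a ≡ -90610, b ≡ 39861430. Check v ∈ {∞, 2, 3, 5, 7, 13, 17, 19, 41, 43}.
v=∞: -90610 < 0 and 39861430 > 0  ⇒  (a,b)_∞ = +1.
v=3: a=3^-4·(≡2), b=3^-4·(≡1) mod 3; (2|3)=-1, (1|3)=+1; (−1)^{-4·-4·1}·(-1)^-4·(+1)^-4 = +1.
v=2: v_2(a)=-1, v_2(b)=3; units ≡ 7, 3 (mod 8); ε·ε+αω+βω = 1·1+-1·1+3·0 ≡ 0  ⇒  (a,b)_2 = +1.
v=43: a=43^0·(≡27), b=43^1·(≡1) mod 43; (27|43)=-1, (1|43)=+1; (−1)^{0·1·21}·(-1)^1·(+1)^0 = -1.
v=7: a=7^0·(≡3), b=7^1·(≡2) mod 7; (3|7)=-1, (2|7)=+1; (−1)^{0·1·3}·(-1)^1·(+1)^0 = -1.
v=5: a=5^1·(≡2), b=5^3·(≡1) mod 5; (2|5)=-1, (1|5)=+1; (−1)^{1·3·2}·(-1)^3·(+1)^1 = -1.
v=13: a=13^1·(≡7), b=13^4·(≡8) mod 13; (7|13)=-1, (8|13)=-1; (−1)^{1·4·6}·(-1)^4·(-1)^1 = -1.
v=17: a=17^1·(≡15), b=17^3·(≡12) mod 17; (15|17)=+1, (12|17)=-1; (−1)^{1·3·8}·(+1)^3·(-1)^1 = -1.
v=19: a=19^2·(≡1), b=19^3·(≡4) mod 19; (1|19)=+1, (4|19)=+1; (−1)^{2·3·9}·(+1)^3·(+1)^2 = +1.
v=41: a=41^1·(≡8), b=41^3·(≡7) mod 41; (8|41)=+1, (7|41)=-1; (−1)^{1·3·20}·(+1)^3·(-1)^1 = -1.
Ram(-90610, 39861430) = {5, 7, 13, 17, 41, 43}; no ℚ_5-point on the conic.

[5, 7, 13, 17, 41, 43]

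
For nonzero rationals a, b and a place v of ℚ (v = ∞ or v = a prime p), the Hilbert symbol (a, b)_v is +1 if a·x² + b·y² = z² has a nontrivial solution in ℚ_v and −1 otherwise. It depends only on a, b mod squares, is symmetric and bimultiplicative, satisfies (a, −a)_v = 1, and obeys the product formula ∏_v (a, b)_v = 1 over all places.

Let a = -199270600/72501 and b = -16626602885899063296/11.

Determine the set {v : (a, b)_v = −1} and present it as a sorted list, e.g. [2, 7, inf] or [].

Mod squares: a ≡ -854870874, b ≡ -44979. Check v ∈ {∞, 2, 3, 5, 11, 13, 17, 29, 43, 47}.
v=29: a=29^1·(≡5), b=29^3·(≡10) mod 29; (5|29)=+1, (10|29)=-1; (−1)^{1·3·14}·(+1)^3·(-1)^1 = -1.
v=2: v_2(a)=3, v_2(b)=12; units ≡ 3, 5 (mod 8); ε·ε+αω+βω = 1·0+3·1+12·1 ≡ 1  ⇒  (a,b)_2 = -1.
v=11: a=11^-1·(≡5), b=11^-1·(≡3) mod 11; (5|11)=+1, (3|11)=+1; (−1)^{-1·-1·5}·(+1)^-1·(+1)^-1 = -1.
v=43: a=43^1·(≡13), b=43^2·(≡28) mod 43; (13|43)=+1, (28|43)=-1; (−1)^{1·2·21}·(+1)^2·(-1)^1 = -1.
v=47: a=47^1·(≡20), b=47^3·(≡5) mod 47; (20|47)=-1, (5|47)=-1; (−1)^{1·3·23}·(-1)^3·(-1)^1 = -1.
v=17: a=17^1·(≡7), b=17^2·(≡3) mod 17; (7|17)=-1, (3|17)=-1; (−1)^{1·2·8}·(-1)^2·(-1)^1 = -1.
v=3: a=3^-1·(≡1), b=3^1·(≡1) mod 3; (1|3)=+1, (1|3)=+1; (−1)^{-1·1·1}·(+1)^1·(+1)^-1 = -1.
v=5: a=5^2·(≡1), b=5^0·(≡4) mod 5; (1|5)=+1, (4|5)=+1; (−1)^{2·0·2}·(+1)^0·(+1)^2 = +1.
v=∞: -854870874 < 0 and -44979 < 0  ⇒  (a,b)_∞ = -1.
v=13: a=13^-3·(≡8), b=13^0·(≡9) mod 13; (8|13)=-1, (9|13)=+1; (−1)^{-3·0·6}·(-1)^0·(+1)^-3 = +1.
|Ram(-854870874, -44979)| = 8, even; anisotropic at {2, 3, 11, 17, 29, 43, 47, ∞}.

[2, 3, 11, 17, 29, 43, 47, inf]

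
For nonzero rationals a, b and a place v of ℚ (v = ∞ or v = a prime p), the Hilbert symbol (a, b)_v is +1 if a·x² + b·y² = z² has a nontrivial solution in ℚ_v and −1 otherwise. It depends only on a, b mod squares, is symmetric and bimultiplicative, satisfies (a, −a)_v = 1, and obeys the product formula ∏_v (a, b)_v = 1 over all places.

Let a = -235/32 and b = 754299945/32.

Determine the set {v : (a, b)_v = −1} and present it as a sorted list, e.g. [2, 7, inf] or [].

[2, 5, 7, 17]

(a, b) ≡ (-470, 2069410) mod (ℚ^×)²; places V = {2, 3, 5, 7, 17, 37, 47, ∞}.
(a,b)_7: α=0, u≡6; β=1, v≡6 (mod 7); (6|7)=-1, (6|7)=-1; sign (−1)^0·-1^1·-1^0 = -1.
(a,b)_2: α=-5, β=-5; u≡5, v≡1 (mod 8); ε(u)ε(v)=0·0, αω(v)=-5·0, βω(u)=-5·1; sum ≡ 1  ⇒  -1.
(a,b)_17: α=0, u≡7; β=1, v≡5 (mod 17); (7|17)=-1, (5|17)=-1; sign (−1)^0·-1^1·-1^0 = -1.
(a,b)_47: α=1, u≡16; β=1, v≡26 (mod 47); (16|47)=+1, (26|47)=-1; sign (−1)^1·+1^1·-1^1 = +1.
(a,b)_37: α=0, u≡10; β=1, v≡29 (mod 37); (10|37)=+1, (29|37)=-1; sign (−1)^0·+1^1·-1^0 = +1.
(a,b)_5: α=1, u≡4; β=1, v≡2 (mod 5); (4|5)=+1, (2|5)=-1; sign (−1)^0·+1^1·-1^1 = -1.
(a,b)_3: α=0, u≡1; β=6, v≡1 (mod 3); (1|3)=+1, (1|3)=+1; sign (−1)^0·+1^6·+1^0 = +1.
(a,b)_∞: sgn(-470)=−, sgn(2069410)=+, so +1.
|Ram(-470, 2069410)| = 4, even; anisotropic at {2, 5, 7, 17}.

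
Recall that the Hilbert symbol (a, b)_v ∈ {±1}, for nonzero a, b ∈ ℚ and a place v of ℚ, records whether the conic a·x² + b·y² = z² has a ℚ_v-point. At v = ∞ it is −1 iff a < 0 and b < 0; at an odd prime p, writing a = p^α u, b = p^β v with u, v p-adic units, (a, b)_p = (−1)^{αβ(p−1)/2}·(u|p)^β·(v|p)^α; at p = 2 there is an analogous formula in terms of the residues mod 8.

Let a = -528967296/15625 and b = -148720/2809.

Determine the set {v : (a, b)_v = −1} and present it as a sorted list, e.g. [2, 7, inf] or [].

[19, inf]

(a, b) ≡ (-5434, -55) mod (ℚ^×)²; places V = {2, 3, 5, 11, 13, 19, 53, ∞}.
(a,b)_2: α=7, β=4; u≡3, v≡1 (mod 8); ε(u)ε(v)=1·0, αω(v)=7·0, βω(u)=4·1; sum ≡ 0  ⇒  +1.
(a,b)_53: α=0, u≡16; β=-2, v≡51 (mod 53); (16|53)=+1, (51|53)=-1; sign (−1)^0·+1^-2·-1^0 = +1.
(a,b)_11: α=1, u≡1; β=1, v≡8 (mod 11); (1|11)=+1, (8|11)=-1; sign (−1)^1·+1^1·-1^1 = +1.
(a,b)_19: α=1, u≡18; β=0, v≡15 (mod 19); (18|19)=-1, (15|19)=-1; sign (−1)^0·-1^0·-1^1 = -1.
(a,b)_5: α=-6, u≡4; β=1, v≡4 (mod 5); (4|5)=+1, (4|5)=+1; sign (−1)^0·+1^1·+1^-6 = +1.
(a,b)_13: α=3, u≡8; β=2, v≡4 (mod 13); (8|13)=-1, (4|13)=+1; sign (−1)^0·-1^2·+1^3 = +1.
(a,b)_3: α=2, u≡2; β=0, v≡2 (mod 3); (2|3)=-1, (2|3)=-1; sign (−1)^0·-1^0·-1^2 = +1.
(a,b)_∞: sgn(-5434)=−, sgn(-55)=−, so -1.
(-5434, -55 / ℚ) ramifies at {19, ∞}: a division algebra.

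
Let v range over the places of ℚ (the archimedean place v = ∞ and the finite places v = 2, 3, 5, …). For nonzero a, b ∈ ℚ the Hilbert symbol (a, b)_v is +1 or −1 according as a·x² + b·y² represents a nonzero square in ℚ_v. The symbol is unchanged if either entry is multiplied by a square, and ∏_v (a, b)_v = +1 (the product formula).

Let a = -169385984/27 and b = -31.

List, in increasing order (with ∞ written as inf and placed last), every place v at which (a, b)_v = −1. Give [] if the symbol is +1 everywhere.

(a, b) ≡ (-124062, -31) mod (ℚ^×)²; places V = {2, 3, 23, 29, 31, ∞}.
(a,b)_23: α=1, u≡21; β=0, v≡15 (mod 23); (21|23)=-1, (15|23)=-1; sign (−1)^0·-1^0·-1^1 = -1.
(a,b)_29: α=1, u≡3; β=0, v≡27 (mod 29); (3|29)=-1, (27|29)=-1; sign (−1)^0·-1^0·-1^1 = -1.
(a,b)_3: α=-3, u≡1; β=0, v≡2 (mod 3); (1|3)=+1, (2|3)=-1; sign (−1)^0·+1^0·-1^-3 = -1.
(a,b)_2: α=13, β=0; u≡1, v≡1 (mod 8); ε(u)ε(v)=0·0, αω(v)=13·0, βω(u)=0·0; sum ≡ 0  ⇒  +1.
(a,b)_31: α=1, u≡1; β=1, v≡30 (mod 31); (1|31)=+1, (30|31)=-1; sign (−1)^1·+1^1·-1^1 = +1.
(a,b)_∞: sgn(-124062)=−, sgn(-31)=−, so -1.
|Ram(-124062, -31)| = 4, even; anisotropic at {3, 23, 29, ∞}.

[3, 23, 29, inf]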